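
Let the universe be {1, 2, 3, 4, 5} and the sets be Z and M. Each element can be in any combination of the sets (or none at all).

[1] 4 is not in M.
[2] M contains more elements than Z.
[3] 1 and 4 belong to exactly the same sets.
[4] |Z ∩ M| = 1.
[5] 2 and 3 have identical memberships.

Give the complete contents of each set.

Z = {5}; M = {2, 3, 5}

From (1): 4 ∉ M.
(3): 1 matches 4: 1 ∉ M.
Suppose 1 ∈ Z: no assignment then satisfies all the clues, so 1 ∉ Z.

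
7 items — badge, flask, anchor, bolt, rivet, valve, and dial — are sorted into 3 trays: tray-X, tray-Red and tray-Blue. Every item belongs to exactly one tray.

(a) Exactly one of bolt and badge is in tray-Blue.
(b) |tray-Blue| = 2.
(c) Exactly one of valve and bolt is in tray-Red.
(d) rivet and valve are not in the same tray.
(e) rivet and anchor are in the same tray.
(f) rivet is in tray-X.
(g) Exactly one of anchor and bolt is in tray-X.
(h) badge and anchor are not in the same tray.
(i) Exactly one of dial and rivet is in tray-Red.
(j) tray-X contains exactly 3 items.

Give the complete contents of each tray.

tray-X = {anchor, flask, rivet}; tray-Red = {bolt, dial}; tray-Blue = {badge, valve}

From (f): rivet ∈ tray-X.
(d): valve ∉ tray-X.
(e): anchor matches rivet: anchor ∈ tray-X.
(g) (exactly one): bolt ∉ tray-X.
(h): badge ∉ tray-X.
(i) (exactly one): dial ∈ tray-Red.
(j): only 3 candidates remain for tray-X, so all are in.
Suppose badge ∈ tray-Red: no assignment then satisfies all the clues, so badge ∉ tray-Red.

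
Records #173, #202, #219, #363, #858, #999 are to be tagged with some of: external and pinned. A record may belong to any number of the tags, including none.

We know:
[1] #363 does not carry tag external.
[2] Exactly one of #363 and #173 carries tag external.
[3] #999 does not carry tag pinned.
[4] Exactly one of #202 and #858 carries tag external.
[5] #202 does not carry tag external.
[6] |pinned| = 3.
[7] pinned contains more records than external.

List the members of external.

external = {#173, #858}

From (1): #363 ∉ external.
From (3): #999 ∉ pinned.
From (5): #202 ∉ external.
(2) (exactly one): #173 ∈ external.
(4) (exactly one): #858 ∈ external.
Suppose #219 ∈ external: no assignment then satisfies all the clues, so #219 ∉ external.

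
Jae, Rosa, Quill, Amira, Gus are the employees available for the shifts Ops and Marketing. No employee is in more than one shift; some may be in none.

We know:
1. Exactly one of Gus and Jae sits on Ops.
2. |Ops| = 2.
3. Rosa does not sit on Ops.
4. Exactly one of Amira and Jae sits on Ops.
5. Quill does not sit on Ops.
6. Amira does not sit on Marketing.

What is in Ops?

Ops = {Amira, Gus}

From (3): Rosa ∉ Ops.
From (5): Quill ∉ Ops.
From (6): Amira ∉ Marketing.
Suppose Jae ∈ Ops: no assignment then satisfies all the clues, so Jae ∉ Ops.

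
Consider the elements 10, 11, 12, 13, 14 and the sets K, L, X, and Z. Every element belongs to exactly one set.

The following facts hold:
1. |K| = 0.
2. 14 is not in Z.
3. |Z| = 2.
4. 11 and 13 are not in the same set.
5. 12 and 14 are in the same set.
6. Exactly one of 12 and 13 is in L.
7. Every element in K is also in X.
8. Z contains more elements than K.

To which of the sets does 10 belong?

10: Z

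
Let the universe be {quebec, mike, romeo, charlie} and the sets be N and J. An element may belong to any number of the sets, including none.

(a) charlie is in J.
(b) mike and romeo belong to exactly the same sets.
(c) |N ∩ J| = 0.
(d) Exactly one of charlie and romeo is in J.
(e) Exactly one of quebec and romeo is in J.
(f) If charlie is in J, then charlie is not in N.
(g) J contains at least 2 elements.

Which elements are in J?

From (a): charlie ∈ J.
(d) (exactly one): romeo ∉ J.
(e) (exactly one): quebec ∈ J.
(f): charlie ∉ N.
(b): mike matches romeo: mike ∉ J.

J = {charlie, quebec}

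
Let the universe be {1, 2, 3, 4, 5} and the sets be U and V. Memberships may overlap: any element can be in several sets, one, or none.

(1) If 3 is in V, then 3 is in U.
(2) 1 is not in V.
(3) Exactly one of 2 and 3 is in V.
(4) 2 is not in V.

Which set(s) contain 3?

From (2): 1 ∉ V.
From (4): 2 ∉ V.
(3) (exactly one): 3 ∈ V.
(1): 3 ∈ U.

3: U, V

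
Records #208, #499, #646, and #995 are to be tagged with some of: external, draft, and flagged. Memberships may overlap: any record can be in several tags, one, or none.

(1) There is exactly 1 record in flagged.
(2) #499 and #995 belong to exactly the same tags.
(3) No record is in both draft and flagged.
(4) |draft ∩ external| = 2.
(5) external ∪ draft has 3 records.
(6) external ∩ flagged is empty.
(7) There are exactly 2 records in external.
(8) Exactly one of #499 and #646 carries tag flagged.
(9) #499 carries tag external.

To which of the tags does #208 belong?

From (9): #499 ∈ external.
(2): #995 matches #499: #995 ∈ external.
(6) (disjoint): #499 ∉ flagged.
(6) (disjoint): #995 ∉ flagged.
(7): external already has 2, so the rest are out.
(8) (exactly one): #646 ∈ flagged.
(1): flagged already has 1, so the rest are out.
(3) (disjoint): #646 ∉ draft.
Suppose #208 ∉ draft: no assignment then satisfies all the clues, so #208 ∈ draft.

#208: draft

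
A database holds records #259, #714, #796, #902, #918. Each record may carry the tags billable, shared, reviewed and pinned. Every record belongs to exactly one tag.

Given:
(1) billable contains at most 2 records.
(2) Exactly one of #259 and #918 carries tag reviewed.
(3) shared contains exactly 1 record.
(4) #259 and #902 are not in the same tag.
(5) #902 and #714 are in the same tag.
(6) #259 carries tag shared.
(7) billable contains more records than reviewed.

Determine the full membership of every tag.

From (6): #259 ∈ shared.
(2) (exactly one): #918 ∈ reviewed.
(3): shared already has 1, so the rest are out.
Suppose #714 ∉ billable: no assignment then satisfies all the clues, so #714 ∈ billable.

billable = {#714, #902}; shared = {#259}; reviewed = {#918}; pinned = {#796}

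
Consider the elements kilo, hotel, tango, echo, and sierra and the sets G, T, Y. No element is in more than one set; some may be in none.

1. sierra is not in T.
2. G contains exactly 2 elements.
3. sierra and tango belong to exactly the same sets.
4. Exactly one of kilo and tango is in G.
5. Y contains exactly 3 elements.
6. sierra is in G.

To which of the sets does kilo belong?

kilo: Y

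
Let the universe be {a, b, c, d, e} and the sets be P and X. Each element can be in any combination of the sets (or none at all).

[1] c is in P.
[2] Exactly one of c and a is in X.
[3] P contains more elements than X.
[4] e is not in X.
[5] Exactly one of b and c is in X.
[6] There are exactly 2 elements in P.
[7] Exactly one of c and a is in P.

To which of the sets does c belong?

c: P, X

From (1): c ∈ P.
From (4): e ∉ X.
(7) (exactly one): a ∉ P.
Suppose c ∉ X: no assignment then satisfies all the clues, so c ∈ X.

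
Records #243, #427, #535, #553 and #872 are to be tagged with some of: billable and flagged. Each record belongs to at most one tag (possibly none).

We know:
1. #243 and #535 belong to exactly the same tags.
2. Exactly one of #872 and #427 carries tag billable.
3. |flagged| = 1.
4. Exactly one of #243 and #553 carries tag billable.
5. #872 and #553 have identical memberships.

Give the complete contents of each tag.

billable = {#553, #872}; flagged = {#427}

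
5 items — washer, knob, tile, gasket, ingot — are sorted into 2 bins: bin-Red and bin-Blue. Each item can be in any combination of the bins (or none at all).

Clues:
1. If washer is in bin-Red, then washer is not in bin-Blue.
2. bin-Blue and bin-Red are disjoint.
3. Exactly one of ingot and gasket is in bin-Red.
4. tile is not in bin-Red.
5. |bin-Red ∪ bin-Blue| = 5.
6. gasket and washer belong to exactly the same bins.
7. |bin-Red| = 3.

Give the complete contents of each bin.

From (4): tile ∉ bin-Red.
Suppose washer ∉ bin-Red: no assignment then satisfies all the clues, so washer ∈ bin-Red.

bin-Red = {gasket, knob, washer}; bin-Blue = {ingot, tile}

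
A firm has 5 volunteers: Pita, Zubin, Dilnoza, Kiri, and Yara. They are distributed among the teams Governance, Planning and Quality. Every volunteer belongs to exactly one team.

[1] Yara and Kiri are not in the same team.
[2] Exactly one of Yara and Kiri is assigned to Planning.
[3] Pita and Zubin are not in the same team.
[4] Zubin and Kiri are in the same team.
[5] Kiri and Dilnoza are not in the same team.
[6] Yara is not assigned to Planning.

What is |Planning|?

From (6): Yara ∉ Planning.
(2) (exactly one): Kiri ∈ Planning.
(4): Zubin matches Kiri: Zubin ∉ Governance.
(4): Zubin matches Kiri: Zubin ∈ Planning.
(5): Dilnoza ∉ Planning.
(3): Pita ∉ Planning.

2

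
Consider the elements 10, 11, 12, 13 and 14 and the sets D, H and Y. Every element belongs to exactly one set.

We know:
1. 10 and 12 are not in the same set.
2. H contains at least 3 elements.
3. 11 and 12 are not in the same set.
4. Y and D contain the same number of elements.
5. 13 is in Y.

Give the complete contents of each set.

D = {12}; H = {10, 11, 14}; Y = {13}

From (5): 13 ∈ Y.
Suppose 10 ∈ D: no assignment then satisfies all the clues, so 10 ∉ D.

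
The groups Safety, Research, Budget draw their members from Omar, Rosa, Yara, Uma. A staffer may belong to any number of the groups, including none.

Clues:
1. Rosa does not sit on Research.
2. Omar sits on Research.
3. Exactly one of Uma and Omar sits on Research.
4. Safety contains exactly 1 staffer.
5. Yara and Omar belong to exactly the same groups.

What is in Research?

From (1): Rosa ∉ Research.
From (2): Omar ∈ Research.
(3) (exactly one): Uma ∉ Research.
(5): Yara matches Omar: Yara ∈ Research.

Research = {Omar, Yara}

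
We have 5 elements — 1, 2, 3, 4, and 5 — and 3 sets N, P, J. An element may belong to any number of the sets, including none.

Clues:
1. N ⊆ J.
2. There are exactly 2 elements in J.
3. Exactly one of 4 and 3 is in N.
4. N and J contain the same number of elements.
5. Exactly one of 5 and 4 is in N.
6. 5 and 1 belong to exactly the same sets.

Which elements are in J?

J = {2, 4}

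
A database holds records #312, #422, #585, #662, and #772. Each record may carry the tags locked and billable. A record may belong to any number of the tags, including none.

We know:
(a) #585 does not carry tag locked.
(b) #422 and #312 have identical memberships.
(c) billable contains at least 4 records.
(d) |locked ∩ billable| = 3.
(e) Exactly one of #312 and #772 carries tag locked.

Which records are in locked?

locked = {#312, #422, #662}

From (a): #585 ∉ locked.
Suppose #312 ∉ locked: no assignment then satisfies all the clues, so #312 ∈ locked.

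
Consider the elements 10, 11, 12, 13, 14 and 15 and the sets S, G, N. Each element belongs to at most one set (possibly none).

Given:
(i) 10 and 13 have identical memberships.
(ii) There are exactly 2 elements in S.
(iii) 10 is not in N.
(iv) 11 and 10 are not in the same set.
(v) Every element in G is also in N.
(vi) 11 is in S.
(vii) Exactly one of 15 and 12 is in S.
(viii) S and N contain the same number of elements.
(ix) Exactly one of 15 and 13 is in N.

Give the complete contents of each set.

S = {11, 12}; G = {}; N = {14, 15}

From (iii): 10 ∉ N.
From (vi): 11 ∈ S.
(i): 13 matches 10: 13 ∉ N.
(iv): 10 ∉ S.
(v) contrapositive: 10 ∉ G.
(v) contrapositive: 13 ∉ G.
(ix) (exactly one): 15 ∈ N.
(i): 13 matches 10: 13 ∉ S.
(vii) (exactly one): 12 ∈ S.
(ii): S already has 2, so the rest are out.
Suppose 14 ∈ G: no assignment then satisfies all the clues, so 14 ∉ G.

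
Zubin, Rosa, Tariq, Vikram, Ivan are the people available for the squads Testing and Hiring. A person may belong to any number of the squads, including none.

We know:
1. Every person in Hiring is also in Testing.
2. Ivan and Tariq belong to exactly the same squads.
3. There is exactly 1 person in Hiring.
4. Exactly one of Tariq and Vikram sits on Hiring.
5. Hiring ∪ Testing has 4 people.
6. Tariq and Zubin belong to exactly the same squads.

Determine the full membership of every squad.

Testing = {Ivan, Tariq, Vikram, Zubin}; Hiring = {Vikram}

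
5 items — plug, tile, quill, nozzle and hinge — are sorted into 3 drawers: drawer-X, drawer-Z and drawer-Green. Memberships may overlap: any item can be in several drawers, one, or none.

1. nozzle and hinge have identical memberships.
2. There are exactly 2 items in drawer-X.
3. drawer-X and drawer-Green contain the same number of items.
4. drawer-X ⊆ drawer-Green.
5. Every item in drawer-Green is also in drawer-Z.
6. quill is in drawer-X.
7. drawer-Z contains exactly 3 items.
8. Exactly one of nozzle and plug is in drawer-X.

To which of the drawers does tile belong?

tile: drawer-Z

From (6): quill ∈ drawer-X.
(4) with quill ∈ drawer-X: quill ∈ drawer-Green.
(5) with quill ∈ drawer-Green: quill ∈ drawer-Z.
Suppose tile ∈ drawer-X: no assignment then satisfies all the clues, so tile ∉ drawer-X.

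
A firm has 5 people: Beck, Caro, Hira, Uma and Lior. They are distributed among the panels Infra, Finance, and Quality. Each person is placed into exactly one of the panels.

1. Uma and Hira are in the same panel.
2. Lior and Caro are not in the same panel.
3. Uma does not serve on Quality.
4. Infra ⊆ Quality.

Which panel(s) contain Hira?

Hira: Finance

From (3): Uma ∉ Quality.
(1): Hira matches Uma: Hira ∉ Quality.
(4) contrapositive: Hira ∉ Infra.
(4) contrapositive: Uma ∉ Infra.
Only one panel left: Hira ∈ Finance.
Only one panel left: Uma ∈ Finance.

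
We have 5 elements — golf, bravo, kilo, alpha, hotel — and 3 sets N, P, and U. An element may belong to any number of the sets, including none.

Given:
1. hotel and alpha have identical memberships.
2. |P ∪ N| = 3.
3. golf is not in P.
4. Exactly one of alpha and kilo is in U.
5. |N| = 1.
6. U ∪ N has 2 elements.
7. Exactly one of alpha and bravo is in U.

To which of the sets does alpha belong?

alpha: P

From (3): golf ∉ P.
Suppose alpha ∈ N: no assignment then satisfies all the clues, so alpha ∉ N.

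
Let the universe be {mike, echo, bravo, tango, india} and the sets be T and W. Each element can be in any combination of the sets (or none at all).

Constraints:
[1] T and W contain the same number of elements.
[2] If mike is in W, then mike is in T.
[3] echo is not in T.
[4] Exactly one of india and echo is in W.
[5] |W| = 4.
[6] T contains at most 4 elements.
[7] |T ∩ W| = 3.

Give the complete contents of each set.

T = {bravo, india, mike, tango}; W = {bravo, echo, mike, tango}

From (3): echo ∉ T.
Suppose mike ∉ T: no assignment then satisfies all the clues, so mike ∈ T.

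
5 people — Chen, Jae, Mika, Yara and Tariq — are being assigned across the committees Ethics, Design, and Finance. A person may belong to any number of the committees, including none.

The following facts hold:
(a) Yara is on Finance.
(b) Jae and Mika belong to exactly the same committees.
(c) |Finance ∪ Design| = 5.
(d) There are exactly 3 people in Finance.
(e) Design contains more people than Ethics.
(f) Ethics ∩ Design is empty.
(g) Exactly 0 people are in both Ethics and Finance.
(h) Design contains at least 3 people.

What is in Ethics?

Ethics = {}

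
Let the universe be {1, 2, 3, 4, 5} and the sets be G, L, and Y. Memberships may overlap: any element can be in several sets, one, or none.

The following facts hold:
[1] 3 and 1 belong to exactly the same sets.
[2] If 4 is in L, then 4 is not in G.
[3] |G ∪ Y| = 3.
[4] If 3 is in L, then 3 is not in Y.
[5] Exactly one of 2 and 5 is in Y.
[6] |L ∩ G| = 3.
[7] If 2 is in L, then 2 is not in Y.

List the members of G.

G = {1, 3, 5}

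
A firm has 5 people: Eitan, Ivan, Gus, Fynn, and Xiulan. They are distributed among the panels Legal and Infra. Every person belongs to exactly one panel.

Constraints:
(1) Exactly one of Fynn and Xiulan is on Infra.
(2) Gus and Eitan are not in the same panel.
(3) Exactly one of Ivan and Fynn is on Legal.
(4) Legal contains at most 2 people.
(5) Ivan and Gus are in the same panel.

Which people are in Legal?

Legal = {Eitan, Fynn}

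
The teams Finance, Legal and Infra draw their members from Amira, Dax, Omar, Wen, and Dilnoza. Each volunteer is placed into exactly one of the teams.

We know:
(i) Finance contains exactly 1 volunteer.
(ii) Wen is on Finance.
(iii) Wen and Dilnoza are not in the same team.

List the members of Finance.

Finance = {Wen}

From (ii): Wen ∈ Finance.
(i): Finance already has 1, so the rest are out.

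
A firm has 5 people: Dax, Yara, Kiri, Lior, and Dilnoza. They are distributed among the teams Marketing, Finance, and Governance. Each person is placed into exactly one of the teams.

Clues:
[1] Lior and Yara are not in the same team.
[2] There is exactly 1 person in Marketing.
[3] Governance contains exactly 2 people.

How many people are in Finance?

2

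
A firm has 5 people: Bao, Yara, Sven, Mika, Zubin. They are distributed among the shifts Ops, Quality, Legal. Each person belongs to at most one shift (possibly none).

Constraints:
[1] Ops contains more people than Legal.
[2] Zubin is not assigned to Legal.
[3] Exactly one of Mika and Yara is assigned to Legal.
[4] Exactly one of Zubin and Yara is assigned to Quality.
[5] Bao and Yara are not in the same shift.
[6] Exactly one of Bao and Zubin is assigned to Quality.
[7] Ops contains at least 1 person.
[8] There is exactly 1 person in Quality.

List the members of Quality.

Quality = {Zubin}

From (2): Zubin ∉ Legal.
Suppose Bao ∈ Quality: no assignment then satisfies all the clues, so Bao ∉ Quality.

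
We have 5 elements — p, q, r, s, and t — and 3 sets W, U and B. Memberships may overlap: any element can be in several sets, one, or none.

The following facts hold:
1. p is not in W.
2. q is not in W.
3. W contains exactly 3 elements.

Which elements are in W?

From (1): p ∉ W.
From (2): q ∉ W.
(3): only 3 candidates remain for W, so all are in.

W = {r, s, t}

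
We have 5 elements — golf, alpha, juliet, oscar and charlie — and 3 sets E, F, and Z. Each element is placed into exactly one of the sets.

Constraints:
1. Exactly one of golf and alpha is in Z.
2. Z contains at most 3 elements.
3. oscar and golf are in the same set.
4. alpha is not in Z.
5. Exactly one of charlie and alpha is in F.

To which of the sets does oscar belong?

From (4): alpha ∉ Z.
(1) (exactly one): golf ∈ Z.
(3): oscar matches golf: oscar ∉ E.
(3): oscar matches golf: oscar ∉ F.
(3): oscar matches golf: oscar ∈ Z.

oscar: Z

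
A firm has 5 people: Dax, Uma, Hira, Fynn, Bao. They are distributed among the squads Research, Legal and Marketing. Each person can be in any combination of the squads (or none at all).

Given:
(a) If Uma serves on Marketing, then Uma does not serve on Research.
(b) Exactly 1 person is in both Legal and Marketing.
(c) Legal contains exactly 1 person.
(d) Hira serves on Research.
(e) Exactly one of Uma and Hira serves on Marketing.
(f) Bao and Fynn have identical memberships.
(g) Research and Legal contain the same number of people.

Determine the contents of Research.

Research = {Hira}

From (d): Hira ∈ Research.
Suppose Dax ∈ Research: no assignment then satisfies all the clues, so Dax ∉ Research.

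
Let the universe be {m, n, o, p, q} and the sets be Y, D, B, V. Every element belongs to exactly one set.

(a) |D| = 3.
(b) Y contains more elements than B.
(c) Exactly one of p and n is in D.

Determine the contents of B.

B = {}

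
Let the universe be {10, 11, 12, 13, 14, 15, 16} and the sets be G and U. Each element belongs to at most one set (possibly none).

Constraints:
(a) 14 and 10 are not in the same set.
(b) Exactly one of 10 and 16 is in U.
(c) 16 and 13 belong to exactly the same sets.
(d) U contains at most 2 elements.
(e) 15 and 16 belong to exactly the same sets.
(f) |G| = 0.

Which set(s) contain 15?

15: none

(f): G already has 0, so the rest are out.
Suppose 15 ∈ U: no assignment then satisfies all the clues, so 15 ∉ U.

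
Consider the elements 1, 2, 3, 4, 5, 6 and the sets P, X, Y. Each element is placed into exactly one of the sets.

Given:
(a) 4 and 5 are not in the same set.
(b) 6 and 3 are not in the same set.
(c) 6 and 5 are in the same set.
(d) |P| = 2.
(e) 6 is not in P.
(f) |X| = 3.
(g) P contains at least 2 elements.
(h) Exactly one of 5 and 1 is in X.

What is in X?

X = {2, 5, 6}

From (e): 6 ∉ P.
(c): 5 matches 6: 5 ∉ P.
Suppose 1 ∈ X: no assignment then satisfies all the clues, so 1 ∉ X.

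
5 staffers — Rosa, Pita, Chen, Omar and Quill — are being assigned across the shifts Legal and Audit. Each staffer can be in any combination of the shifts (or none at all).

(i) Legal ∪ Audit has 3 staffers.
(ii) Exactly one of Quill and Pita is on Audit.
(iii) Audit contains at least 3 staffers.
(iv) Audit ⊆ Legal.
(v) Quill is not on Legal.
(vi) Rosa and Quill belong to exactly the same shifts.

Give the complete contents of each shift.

From (v): Quill ∉ Legal.
(iv) contrapositive: Quill ∉ Audit.
(vi): Rosa matches Quill: Rosa ∉ Legal.
(vi): Rosa matches Quill: Rosa ∉ Audit.
(ii) (exactly one): Pita ∈ Audit.
(iii): only 3 candidates remain for Audit, so all are in.
(iv) with Pita ∈ Audit: Pita ∈ Legal.
(iv) with Chen ∈ Audit: Chen ∈ Legal.
(iv) with Omar ∈ Audit: Omar ∈ Legal.

Legal = {Chen, Omar, Pita}; Audit = {Chen, Omar, Pita}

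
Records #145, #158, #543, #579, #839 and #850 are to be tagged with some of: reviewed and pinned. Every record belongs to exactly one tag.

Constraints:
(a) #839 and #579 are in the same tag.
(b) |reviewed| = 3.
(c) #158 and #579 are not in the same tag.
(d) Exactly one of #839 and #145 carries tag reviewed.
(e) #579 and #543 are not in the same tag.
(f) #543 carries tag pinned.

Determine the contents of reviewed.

From (f): #543 ∈ pinned.
(e): #579 ∉ pinned.
Only one tag left: #579 ∈ reviewed.
(a): #839 matches #579: #839 ∈ reviewed.
(c): #158 ∉ reviewed.
(d) (exactly one): #145 ∉ reviewed.
Only one tag left: #145 ∈ pinned.
Only one tag left: #158 ∈ pinned.
(b): only 3 candidates remain for reviewed, so all are in.

reviewed = {#579, #839, #850}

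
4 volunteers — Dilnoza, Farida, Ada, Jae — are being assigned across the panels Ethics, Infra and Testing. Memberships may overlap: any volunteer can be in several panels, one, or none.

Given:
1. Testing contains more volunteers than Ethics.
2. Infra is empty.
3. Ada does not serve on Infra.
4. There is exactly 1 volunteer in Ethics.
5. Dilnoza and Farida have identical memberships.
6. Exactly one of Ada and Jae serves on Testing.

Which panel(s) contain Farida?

Farida: Testing

From (3): Ada ∉ Infra.
(2): Infra already has 0, so the rest are out.
Suppose Farida ∈ Ethics: no assignment then satisfies all the clues, so Farida ∉ Ethics.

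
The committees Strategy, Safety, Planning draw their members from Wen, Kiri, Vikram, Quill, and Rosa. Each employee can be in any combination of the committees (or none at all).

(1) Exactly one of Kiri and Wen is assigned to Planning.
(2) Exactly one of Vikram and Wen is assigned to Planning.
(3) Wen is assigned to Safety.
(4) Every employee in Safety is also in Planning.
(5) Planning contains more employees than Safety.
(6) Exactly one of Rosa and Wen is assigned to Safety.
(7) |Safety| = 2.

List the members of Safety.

Safety = {Quill, Wen}

From (3): Wen ∈ Safety.
(4) with Wen ∈ Safety: Wen ∈ Planning.
(6) (exactly one): Rosa ∉ Safety.
(1) (exactly one): Kiri ∉ Planning.
(2) (exactly one): Vikram ∉ Planning.
(4) contrapositive: Kiri ∉ Safety.
(4) contrapositive: Vikram ∉ Safety.
(7): only 2 candidates remain for Safety, so all are in.
(4) with Quill ∈ Safety: Quill ∈ Planning.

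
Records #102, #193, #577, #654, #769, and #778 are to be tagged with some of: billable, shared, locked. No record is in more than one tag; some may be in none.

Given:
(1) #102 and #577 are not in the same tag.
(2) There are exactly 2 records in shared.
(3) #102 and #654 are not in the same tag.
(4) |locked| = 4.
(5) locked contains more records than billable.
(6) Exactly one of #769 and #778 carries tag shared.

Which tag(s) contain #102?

#102: shared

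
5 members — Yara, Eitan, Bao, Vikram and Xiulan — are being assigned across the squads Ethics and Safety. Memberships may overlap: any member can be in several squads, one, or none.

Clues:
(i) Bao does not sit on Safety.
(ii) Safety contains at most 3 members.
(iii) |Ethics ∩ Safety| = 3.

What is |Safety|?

3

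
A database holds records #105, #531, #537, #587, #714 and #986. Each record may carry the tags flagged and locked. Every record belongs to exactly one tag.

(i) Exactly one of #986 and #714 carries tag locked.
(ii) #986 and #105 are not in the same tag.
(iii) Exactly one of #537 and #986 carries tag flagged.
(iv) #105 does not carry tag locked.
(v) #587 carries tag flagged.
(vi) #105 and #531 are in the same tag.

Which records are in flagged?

From (iv): #105 ∉ locked.
From (v): #587 ∈ flagged.
(vi): #531 matches #105: #531 ∉ locked.
Only one tag left: #105 ∈ flagged.
Only one tag left: #531 ∈ flagged.
(ii): #986 ∉ flagged.
(iii) (exactly one): #537 ∈ flagged.
Only one tag left: #986 ∈ locked.
(i) (exactly one): #714 ∉ locked.
Only one tag left: #714 ∈ flagged.

flagged = {#105, #531, #537, #587, #714}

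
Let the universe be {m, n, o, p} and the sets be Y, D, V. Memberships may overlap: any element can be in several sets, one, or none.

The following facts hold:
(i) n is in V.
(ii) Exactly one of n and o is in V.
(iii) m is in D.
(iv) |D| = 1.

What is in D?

D = {m}

From (i): n ∈ V.
From (iii): m ∈ D.
(ii) (exactly one): o ∉ V.
(iv): D already has 1, so the rest are out.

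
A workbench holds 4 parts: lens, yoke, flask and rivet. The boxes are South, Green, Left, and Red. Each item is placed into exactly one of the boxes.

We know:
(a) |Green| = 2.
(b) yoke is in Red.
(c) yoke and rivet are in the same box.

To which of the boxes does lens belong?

From (b): yoke ∈ Red.
(c): rivet matches yoke: rivet ∉ South.
(c): rivet matches yoke: rivet ∉ Green.
(c): rivet matches yoke: rivet ∉ Left.
(c): rivet matches yoke: rivet ∈ Red.
(a): only 2 candidates remain for Green, so all are in.

lens: Green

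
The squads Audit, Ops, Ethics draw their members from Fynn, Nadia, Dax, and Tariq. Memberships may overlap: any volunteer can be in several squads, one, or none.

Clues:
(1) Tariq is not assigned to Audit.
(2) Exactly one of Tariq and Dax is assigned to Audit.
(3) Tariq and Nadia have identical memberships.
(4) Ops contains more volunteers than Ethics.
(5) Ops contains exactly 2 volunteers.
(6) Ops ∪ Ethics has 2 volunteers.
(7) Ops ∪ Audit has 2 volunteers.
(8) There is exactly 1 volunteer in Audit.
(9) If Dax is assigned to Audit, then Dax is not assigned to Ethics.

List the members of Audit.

From (1): Tariq ∉ Audit.
(2) (exactly one): Dax ∈ Audit.
(3): Nadia matches Tariq: Nadia ∉ Audit.
(8): Audit already has 1, so the rest are out.
(9): Dax ∉ Ethics.

Audit = {Dax}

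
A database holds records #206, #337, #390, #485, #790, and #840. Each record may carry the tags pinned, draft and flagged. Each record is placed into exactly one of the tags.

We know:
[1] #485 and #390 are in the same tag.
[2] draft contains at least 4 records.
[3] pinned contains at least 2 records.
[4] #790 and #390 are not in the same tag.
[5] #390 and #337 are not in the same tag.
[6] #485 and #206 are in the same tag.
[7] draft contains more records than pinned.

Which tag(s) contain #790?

#790: pinned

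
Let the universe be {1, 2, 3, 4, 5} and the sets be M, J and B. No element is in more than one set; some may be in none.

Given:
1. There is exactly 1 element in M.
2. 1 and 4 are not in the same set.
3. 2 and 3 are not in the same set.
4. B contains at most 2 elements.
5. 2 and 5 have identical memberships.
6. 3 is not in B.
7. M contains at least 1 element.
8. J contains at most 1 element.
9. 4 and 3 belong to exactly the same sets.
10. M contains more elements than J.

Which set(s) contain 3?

3: none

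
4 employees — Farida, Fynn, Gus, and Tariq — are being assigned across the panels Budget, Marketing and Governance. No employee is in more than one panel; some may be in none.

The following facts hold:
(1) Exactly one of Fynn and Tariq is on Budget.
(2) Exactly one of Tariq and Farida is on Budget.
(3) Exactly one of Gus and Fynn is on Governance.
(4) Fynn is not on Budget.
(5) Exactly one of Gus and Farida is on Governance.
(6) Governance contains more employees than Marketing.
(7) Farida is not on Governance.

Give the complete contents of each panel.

Budget = {Tariq}; Marketing = {}; Governance = {Gus}

From (4): Fynn ∉ Budget.
From (7): Farida ∉ Governance.
(1) (exactly one): Tariq ∈ Budget.
(2) (exactly one): Farida ∉ Budget.
(5) (exactly one): Gus ∈ Governance.
(3) (exactly one): Fynn ∉ Governance.
Suppose Farida ∈ Marketing: no assignment then satisfies all the clues, so Farida ∉ Marketing.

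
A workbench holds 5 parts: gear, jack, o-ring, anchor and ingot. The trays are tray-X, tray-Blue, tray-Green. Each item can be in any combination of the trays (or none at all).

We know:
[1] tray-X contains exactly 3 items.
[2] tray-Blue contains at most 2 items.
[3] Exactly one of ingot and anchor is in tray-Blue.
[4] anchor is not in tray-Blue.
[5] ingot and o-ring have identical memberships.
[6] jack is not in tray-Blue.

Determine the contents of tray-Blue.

From (4): anchor ∉ tray-Blue.
From (6): jack ∉ tray-Blue.
(3) (exactly one): ingot ∈ tray-Blue.
(5): o-ring matches ingot: o-ring ∈ tray-Blue.
(2): tray-Blue already has 2, so the rest are out.

tray-Blue = {ingot, o-ring}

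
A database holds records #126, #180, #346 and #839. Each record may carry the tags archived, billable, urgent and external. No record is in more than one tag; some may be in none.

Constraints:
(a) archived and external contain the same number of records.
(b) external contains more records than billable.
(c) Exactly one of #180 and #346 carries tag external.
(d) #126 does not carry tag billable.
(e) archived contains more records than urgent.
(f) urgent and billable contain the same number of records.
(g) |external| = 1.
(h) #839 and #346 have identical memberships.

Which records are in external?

external = {#180}

From (d): #126 ∉ billable.
Suppose #126 ∈ external: no assignment then satisfies all the clues, so #126 ∉ external.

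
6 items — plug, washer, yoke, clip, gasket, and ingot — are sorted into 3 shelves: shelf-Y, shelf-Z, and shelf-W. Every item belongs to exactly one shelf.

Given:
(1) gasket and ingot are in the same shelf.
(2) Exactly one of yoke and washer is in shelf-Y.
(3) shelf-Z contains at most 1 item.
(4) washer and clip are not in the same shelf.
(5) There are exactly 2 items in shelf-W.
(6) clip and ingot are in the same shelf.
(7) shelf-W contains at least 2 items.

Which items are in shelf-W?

shelf-W = {plug, washer}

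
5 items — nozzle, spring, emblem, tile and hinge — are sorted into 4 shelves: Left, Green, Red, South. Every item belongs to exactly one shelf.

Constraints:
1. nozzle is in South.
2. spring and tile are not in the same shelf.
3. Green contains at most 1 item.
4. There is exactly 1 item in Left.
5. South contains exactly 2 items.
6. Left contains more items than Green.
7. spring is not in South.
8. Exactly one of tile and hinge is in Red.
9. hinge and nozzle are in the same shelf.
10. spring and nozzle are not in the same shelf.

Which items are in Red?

Red = {emblem, tile}

From (1): nozzle ∈ South.
From (7): spring ∉ South.
(9): hinge matches nozzle: hinge ∉ Left.
(9): hinge matches nozzle: hinge ∉ Green.
(9): hinge matches nozzle: hinge ∉ Red.
(9): hinge matches nozzle: hinge ∈ South.
(5): South already has 2, so the rest are out.
(8) (exactly one): tile ∈ Red.
(2): spring ∉ Red.
Suppose emblem ∉ Red: no assignment then satisfies all the clues, so emblem ∈ Red.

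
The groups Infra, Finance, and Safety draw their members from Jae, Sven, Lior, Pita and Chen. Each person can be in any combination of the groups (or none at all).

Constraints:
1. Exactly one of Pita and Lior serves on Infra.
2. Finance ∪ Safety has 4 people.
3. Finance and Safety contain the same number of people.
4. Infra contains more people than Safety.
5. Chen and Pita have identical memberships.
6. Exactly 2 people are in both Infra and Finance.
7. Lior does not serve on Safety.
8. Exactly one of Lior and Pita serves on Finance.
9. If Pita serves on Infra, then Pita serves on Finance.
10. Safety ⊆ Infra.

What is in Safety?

From (7): Lior ∉ Safety.
Suppose Jae ∉ Safety: no assignment then satisfies all the clues, so Jae ∈ Safety.

Safety = {Jae, Sven}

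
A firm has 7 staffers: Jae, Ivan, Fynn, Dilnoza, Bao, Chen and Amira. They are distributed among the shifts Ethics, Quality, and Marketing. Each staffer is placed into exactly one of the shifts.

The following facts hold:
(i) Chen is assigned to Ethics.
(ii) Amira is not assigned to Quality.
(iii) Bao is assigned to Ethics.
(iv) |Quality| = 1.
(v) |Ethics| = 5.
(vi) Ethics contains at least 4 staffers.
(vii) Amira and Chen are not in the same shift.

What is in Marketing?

Marketing = {Amira}

From (i): Chen ∈ Ethics.
From (ii): Amira ∉ Quality.
From (iii): Bao ∈ Ethics.
(vii): Amira ∉ Ethics.
Only one shift left: Amira ∈ Marketing.
Suppose Jae ∈ Marketing: no assignment then satisfies all the clues, so Jae ∉ Marketing.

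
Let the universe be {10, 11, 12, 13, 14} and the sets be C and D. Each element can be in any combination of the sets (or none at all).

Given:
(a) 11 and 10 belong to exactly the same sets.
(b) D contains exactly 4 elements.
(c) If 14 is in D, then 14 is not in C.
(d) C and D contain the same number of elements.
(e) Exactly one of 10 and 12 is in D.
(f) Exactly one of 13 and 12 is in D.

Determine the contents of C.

C = {10, 11, 12, 13}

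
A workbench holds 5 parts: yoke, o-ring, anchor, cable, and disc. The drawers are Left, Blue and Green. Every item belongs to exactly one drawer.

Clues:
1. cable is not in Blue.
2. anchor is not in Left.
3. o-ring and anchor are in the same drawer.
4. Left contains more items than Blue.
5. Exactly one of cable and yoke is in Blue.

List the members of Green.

Green = {anchor, o-ring}

From (1): cable ∉ Blue.
From (2): anchor ∉ Left.
(3): o-ring matches anchor: o-ring ∉ Left.
(5) (exactly one): yoke ∈ Blue.
Suppose o-ring ∉ Green: no assignment then satisfies all the clues, so o-ring ∈ Green.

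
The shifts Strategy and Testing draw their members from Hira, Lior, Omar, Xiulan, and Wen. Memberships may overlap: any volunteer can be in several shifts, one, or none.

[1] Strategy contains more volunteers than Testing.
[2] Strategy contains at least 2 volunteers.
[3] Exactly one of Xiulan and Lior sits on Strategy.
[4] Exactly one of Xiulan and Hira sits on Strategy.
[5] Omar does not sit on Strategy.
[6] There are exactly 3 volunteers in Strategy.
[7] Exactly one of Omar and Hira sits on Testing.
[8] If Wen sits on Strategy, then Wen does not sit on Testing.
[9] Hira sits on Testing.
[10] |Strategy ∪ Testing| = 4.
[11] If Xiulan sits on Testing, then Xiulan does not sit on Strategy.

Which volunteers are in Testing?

Testing = {Hira, Xiulan}

From (5): Omar ∉ Strategy.
From (9): Hira ∈ Testing.
(7) (exactly one): Omar ∉ Testing.
Suppose Lior ∈ Testing: no assignment then satisfies all the clues, so Lior ∉ Testing.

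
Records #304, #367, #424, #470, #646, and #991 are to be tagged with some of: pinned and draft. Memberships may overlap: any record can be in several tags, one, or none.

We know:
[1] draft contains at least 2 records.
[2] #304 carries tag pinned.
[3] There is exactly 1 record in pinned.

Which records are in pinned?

pinned = {#304}

From (2): #304 ∈ pinned.
(3): pinned already has 1, so the rest are out.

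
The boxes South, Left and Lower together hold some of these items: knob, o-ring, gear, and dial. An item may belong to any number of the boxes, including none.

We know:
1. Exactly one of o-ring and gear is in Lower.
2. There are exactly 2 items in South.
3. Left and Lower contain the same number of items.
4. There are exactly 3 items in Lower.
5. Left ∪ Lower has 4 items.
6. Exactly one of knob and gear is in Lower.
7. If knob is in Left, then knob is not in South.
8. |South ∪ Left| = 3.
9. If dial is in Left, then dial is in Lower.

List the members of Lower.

Lower = {dial, knob, o-ring}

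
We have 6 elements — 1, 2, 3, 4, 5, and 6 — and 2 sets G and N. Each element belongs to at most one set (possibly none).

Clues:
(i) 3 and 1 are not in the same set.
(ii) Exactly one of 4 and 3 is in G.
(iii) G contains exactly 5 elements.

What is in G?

G = {1, 2, 4, 5, 6}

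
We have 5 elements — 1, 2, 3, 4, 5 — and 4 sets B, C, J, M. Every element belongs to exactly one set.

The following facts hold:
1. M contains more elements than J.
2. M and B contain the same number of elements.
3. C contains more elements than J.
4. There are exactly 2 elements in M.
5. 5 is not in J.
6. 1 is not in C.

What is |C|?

1

From (5): 5 ∉ J.
From (6): 1 ∉ C.
Suppose 1 ∈ J: no assignment then satisfies all the clues, so 1 ∉ J.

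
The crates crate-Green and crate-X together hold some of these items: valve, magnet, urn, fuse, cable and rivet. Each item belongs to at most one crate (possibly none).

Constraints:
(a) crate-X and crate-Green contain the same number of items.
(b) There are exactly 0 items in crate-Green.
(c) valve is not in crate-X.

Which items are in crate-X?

crate-X = {}

From (c): valve ∉ crate-X.
(b): crate-Green already has 0, so the rest are out.
Suppose magnet ∈ crate-X: no assignment then satisfies all the clues, so magnet ∉ crate-X.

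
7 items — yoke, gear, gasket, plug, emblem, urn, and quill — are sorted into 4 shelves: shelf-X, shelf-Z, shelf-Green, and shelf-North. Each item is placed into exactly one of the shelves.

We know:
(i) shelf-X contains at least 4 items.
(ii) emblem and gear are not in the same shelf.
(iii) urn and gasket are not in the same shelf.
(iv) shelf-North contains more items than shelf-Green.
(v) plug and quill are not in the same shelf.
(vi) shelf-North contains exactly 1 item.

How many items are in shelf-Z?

2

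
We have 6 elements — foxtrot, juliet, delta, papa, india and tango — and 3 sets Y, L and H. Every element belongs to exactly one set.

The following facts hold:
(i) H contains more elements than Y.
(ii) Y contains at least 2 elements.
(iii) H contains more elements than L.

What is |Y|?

2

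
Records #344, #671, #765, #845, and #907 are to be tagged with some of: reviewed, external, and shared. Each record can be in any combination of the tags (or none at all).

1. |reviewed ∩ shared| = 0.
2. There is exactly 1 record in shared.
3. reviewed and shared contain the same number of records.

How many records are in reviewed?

1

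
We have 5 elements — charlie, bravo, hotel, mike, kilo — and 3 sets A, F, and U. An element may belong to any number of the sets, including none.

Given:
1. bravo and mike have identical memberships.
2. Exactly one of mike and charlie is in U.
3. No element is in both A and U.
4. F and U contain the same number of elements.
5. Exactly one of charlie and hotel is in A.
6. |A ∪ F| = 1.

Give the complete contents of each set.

A = {hotel}; F = {hotel}; U = {charlie}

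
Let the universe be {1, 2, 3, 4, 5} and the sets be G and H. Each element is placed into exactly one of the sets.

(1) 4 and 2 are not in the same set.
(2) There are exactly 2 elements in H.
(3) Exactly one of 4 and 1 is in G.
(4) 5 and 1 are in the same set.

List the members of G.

G = {1, 2, 5}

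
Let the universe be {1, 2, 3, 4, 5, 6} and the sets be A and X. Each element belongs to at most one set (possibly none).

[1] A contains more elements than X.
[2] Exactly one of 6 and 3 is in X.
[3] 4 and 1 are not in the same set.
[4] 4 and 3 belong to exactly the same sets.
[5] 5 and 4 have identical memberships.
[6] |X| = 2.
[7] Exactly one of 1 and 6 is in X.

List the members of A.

A = {3, 4, 5}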